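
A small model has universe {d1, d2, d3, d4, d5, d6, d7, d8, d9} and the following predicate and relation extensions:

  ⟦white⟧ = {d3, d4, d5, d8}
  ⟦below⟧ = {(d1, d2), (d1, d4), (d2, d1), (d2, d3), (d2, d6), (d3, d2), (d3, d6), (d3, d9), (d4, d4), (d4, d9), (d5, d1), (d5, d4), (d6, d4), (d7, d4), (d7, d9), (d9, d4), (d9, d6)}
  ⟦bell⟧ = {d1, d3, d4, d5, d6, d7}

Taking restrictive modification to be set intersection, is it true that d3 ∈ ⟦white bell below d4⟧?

no

⟦below d4⟧ = {x : ⟨x, d4⟩ ∈ ⟦below⟧} = {d1, d4, d5, d6, d7, d9}
⟦bell⟧ = {d1, d3, d4, d5, d6, d7}
… ∩ ⟦below d4⟧ = {d1, d3, d4, d5, d6, d7} ∩ {d1, d4, d5, d6, d7, d9} = {d1, d4, d5, d6, d7}
… ∩ ⟦white⟧ = {d1, d4, d5, d6, d7} ∩ {d3, d4, d5, d8} = {d4, d5}
⟦white bell below d4⟧ = {d4, d5}; d3 ∉ this set.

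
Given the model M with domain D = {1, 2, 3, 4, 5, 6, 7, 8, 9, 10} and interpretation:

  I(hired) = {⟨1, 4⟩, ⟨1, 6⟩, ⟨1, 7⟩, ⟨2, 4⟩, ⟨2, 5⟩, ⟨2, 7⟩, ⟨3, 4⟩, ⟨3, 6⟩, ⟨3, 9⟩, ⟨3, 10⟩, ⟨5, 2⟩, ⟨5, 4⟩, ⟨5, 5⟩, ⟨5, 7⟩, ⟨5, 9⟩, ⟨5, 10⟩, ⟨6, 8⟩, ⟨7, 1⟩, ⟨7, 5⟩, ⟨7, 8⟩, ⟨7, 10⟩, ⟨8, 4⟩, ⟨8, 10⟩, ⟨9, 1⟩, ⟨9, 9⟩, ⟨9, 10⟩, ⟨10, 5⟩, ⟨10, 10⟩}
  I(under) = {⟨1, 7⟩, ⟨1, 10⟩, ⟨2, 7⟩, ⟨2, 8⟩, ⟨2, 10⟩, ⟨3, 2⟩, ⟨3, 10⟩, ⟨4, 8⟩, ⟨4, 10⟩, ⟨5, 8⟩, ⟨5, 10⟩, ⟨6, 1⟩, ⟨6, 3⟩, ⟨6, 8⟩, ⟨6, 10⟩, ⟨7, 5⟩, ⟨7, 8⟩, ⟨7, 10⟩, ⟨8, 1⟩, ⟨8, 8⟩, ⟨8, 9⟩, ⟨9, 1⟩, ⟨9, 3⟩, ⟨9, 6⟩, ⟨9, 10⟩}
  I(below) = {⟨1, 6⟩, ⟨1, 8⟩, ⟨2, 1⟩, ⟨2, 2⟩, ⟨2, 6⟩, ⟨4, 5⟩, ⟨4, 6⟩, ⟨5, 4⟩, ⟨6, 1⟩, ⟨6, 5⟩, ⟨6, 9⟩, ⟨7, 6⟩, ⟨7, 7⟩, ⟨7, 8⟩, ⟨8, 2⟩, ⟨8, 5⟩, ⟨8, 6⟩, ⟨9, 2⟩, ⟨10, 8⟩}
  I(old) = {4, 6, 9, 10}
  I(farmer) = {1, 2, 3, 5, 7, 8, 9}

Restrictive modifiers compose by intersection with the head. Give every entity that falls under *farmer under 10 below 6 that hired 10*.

⟦under 10⟧ = {x : ⟨x, 10⟩ ∈ ⟦under⟧} = {1, 2, 3, 4, 5, 6, 7, 9}
⟦below 6⟧ = {x : ⟨x, 6⟩ ∈ ⟦below⟧} = {1, 2, 4, 7, 8}
⟦that hired 10⟧ = {x : ⟨x, 10⟩ ∈ ⟦hired⟧} = {3, 5, 7, 8, 9, 10}
⟦farmer⟧ = {1, 2, 3, 5, 7, 8, 9}
… ∩ ⟦under 10⟧ = {1, 2, 3, 5, 7, 8, 9} ∩ {1, 2, 3, 4, 5, 6, 7, 9} = {1, 2, 3, 5, 7, 9}
… ∩ ⟦below 6⟧ = {1, 2, 3, 5, 7, 9} ∩ {1, 2, 4, 7, 8} = {1, 2, 7}
… ∩ ⟦that hired 10⟧ = {1, 2, 7} ∩ {3, 5, 7, 8, 9, 10} = {7}
So ⟦farmer under 10 below 6 that hired 10⟧ = {7}.

{7}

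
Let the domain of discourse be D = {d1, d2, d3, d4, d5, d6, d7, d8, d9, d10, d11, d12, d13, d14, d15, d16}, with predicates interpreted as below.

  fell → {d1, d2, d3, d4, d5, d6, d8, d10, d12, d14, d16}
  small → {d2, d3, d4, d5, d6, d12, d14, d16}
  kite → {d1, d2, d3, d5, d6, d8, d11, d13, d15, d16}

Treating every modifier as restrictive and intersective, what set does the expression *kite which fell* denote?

{d1, d2, d3, d5, d6, d8, d16}

⟦which fell⟧ = ⟦fell⟧ = {d1, d2, d3, d4, d5, d6, d8, d10, d12, d14, d16}
⟦kite⟧ = {d1, d2, d3, d5, d6, d8, d11, d13, d15, d16}
… ∩ ⟦which fell⟧ = {d1, d2, d3, d5, d6, d8, d11, d13, d15, d16} ∩ {d1, d2, d3, d4, d5, d6, d8, d10, d12, d14, d16} = {d1, d2, d3, d5, d6, d8, d16}
So ⟦kite which fell⟧ = {d1, d2, d3, d5, d6, d8, d16}.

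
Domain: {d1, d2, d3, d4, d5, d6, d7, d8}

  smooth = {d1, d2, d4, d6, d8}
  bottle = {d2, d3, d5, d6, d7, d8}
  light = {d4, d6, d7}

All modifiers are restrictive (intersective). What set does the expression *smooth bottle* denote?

{d2, d6, d8}

⟦bottle⟧ = {d2, d3, d5, d6, d7, d8}
… ∩ ⟦smooth⟧ = {d2, d3, d5, d6, d7, d8} ∩ {d1, d2, d4, d6, d8} = {d2, d6, d8}
So ⟦smooth bottle⟧ = {d2, d6, d8}.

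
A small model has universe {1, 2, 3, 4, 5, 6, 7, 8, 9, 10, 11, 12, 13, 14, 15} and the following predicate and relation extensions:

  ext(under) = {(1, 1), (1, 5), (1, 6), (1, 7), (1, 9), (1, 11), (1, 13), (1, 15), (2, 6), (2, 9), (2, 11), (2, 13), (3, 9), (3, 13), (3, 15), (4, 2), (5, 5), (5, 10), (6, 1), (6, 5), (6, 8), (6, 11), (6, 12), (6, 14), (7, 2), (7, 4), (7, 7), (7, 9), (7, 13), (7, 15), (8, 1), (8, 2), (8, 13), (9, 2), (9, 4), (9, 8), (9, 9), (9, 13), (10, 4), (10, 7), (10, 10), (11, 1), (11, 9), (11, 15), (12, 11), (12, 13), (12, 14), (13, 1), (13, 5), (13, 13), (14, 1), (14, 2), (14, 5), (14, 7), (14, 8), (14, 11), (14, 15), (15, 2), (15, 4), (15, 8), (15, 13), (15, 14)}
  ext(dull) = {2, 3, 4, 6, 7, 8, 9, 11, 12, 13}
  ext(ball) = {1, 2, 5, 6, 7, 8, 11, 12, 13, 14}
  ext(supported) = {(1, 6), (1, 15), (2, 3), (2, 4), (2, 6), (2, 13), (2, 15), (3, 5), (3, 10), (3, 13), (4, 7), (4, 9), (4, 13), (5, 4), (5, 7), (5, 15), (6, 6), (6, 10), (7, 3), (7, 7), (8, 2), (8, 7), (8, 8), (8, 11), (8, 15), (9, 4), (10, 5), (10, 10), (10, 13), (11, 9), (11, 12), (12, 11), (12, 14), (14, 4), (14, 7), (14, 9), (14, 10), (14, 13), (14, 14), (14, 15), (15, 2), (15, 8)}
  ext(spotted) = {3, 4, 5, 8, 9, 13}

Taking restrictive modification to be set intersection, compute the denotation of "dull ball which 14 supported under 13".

⟦which 14 supported⟧ = {x : ⟨14, x⟩ ∈ ⟦supported⟧} = {4, 7, 9, 10, 13, 14, 15}
⟦under 13⟧ = {x : ⟨x, 13⟩ ∈ ⟦under⟧} = {1, 2, 3, 7, 8, 9, 12, 13, 15}
⟦ball⟧ = {1, 2, 5, 6, 7, 8, 11, 12, 13, 14}
… ∩ ⟦which 14 supported⟧ = {1, 2, 5, 6, 7, 8, 11, 12, 13, 14} ∩ {4, 7, 9, 10, 13, 14, 15} = {7, 13, 14}
… ∩ ⟦under 13⟧ = {7, 13, 14} ∩ {1, 2, 3, 7, 8, 9, 12, 13, 15} = {7, 13}
… ∩ ⟦dull⟧ = {7, 13} ∩ {2, 3, 4, 6, 7, 8, 9, 11, 12, 13} = {7, 13}
So ⟦dull ball which 14 supported under 13⟧ = {7, 13}.

{7, 13}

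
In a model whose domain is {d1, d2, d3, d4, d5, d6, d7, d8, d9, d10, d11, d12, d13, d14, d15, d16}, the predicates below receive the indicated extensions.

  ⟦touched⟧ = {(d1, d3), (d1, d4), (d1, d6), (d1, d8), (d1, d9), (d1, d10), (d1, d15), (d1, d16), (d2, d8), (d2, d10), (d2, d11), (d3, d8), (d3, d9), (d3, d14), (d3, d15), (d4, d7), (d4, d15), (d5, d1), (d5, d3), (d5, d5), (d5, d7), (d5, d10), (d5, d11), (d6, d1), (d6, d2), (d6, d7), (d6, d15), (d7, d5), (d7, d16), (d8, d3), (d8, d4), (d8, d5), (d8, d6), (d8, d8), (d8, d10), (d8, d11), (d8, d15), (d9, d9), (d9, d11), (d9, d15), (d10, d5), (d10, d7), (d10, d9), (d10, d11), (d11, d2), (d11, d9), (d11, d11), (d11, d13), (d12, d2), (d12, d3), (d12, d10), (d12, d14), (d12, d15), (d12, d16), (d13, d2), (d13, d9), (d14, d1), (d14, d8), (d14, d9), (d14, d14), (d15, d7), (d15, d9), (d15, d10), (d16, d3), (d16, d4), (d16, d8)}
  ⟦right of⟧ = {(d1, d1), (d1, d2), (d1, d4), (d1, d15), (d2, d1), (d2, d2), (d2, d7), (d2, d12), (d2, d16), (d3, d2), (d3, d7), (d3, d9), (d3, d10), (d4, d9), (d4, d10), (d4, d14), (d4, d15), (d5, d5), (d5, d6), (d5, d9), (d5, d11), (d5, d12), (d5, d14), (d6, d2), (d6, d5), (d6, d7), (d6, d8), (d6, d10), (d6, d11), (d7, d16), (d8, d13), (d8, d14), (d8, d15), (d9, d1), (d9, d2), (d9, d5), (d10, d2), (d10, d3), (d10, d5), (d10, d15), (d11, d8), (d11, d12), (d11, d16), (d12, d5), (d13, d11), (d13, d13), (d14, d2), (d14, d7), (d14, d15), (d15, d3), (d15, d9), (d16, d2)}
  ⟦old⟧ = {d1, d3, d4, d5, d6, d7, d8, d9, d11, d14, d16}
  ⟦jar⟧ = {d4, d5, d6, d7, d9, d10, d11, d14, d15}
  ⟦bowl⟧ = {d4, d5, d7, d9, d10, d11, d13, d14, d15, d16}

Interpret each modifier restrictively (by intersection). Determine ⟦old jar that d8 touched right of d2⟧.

⟦that d8 touched⟧ = {x : ⟨d8, x⟩ ∈ ⟦touched⟧} = {d3, d4, d5, d6, d8, d10, d11, d15}
⟦right of d2⟧ = {x : ⟨x, d2⟩ ∈ ⟦right of⟧} = {d1, d2, d3, d6, d9, d10, d14, d16}
⟦jar⟧ = {d4, d5, d6, d7, d9, d10, d11, d14, d15}
… ∩ ⟦that d8 touched⟧ = {d4, d5, d6, d7, d9, d10, d11, d14, d15} ∩ {d3, d4, d5, d6, d8, d10, d11, d15} = {d4, d5, d6, d10, d11, d15}
… ∩ ⟦right of d2⟧ = {d4, d5, d6, d10, d11, d15} ∩ {d1, d2, d3, d6, d9, d10, d14, d16} = {d6, d10}
… ∩ ⟦old⟧ = {d6, d10} ∩ {d1, d3, d4, d5, d6, d7, d8, d9, d11, d14, d16} = {d6}
So ⟦old jar that d8 touched right of d2⟧ = {d6}.

{d6}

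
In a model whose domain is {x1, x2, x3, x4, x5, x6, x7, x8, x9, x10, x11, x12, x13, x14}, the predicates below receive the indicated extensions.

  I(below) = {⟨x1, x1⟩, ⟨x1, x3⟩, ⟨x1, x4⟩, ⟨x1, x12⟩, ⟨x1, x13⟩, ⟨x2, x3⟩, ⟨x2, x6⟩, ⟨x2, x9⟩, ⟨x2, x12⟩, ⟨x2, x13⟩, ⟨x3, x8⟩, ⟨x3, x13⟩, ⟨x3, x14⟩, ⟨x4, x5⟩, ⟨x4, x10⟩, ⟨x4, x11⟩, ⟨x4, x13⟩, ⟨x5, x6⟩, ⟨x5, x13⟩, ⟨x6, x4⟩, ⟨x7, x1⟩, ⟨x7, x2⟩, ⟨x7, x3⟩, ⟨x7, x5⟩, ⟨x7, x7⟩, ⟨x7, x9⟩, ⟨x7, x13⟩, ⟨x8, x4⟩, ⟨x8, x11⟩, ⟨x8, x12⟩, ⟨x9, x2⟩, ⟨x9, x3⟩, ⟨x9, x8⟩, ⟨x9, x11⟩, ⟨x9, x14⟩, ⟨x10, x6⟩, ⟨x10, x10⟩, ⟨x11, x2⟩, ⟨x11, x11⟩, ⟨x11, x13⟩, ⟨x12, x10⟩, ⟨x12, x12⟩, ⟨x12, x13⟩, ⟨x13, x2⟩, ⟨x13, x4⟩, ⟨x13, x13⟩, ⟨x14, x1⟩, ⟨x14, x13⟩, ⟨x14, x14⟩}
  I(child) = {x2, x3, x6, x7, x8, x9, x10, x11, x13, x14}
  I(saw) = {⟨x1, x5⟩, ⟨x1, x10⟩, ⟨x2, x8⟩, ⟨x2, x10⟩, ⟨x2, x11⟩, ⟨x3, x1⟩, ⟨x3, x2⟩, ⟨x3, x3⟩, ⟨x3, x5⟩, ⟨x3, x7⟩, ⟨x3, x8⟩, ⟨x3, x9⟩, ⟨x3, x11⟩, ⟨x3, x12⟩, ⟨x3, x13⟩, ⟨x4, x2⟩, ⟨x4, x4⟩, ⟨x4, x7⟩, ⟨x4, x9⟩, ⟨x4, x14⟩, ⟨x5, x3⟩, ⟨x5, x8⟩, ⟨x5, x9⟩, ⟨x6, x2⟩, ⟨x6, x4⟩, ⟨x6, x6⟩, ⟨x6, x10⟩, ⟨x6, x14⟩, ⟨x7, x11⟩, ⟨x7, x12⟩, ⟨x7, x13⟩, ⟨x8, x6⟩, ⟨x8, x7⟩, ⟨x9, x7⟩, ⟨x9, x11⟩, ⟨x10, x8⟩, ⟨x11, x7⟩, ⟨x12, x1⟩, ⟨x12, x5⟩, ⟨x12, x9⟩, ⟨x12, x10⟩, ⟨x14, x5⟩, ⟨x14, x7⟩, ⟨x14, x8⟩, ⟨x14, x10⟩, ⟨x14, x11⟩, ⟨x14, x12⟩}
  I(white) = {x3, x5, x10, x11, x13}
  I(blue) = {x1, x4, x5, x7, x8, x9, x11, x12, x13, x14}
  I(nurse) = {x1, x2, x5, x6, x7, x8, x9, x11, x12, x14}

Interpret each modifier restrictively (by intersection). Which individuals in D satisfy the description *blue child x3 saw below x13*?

{x7, x11, x13}

⟦x3 saw⟧ = {x : ⟨x3, x⟩ ∈ ⟦saw⟧} = {x1, x2, x3, x5, x7, x8, x9, x11, x12, x13}
⟦below x13⟧ = {x : ⟨x, x13⟩ ∈ ⟦below⟧} = {x1, x2, x3, x4, x5, x7, x11, x12, x13, x14}
⟦child⟧ = {x2, x3, x6, x7, x8, x9, x10, x11, x13, x14}
… ∩ ⟦x3 saw⟧ = {x2, x3, x6, x7, x8, x9, x10, x11, x13, x14} ∩ {x1, x2, x3, x5, x7, x8, x9, x11, x12, x13} = {x2, x3, x7, x8, x9, x11, x13}
… ∩ ⟦below x13⟧ = {x2, x3, x7, x8, x9, x11, x13} ∩ {x1, x2, x3, x4, x5, x7, x11, x12, x13, x14} = {x2, x3, x7, x11, x13}
… ∩ ⟦blue⟧ = {x2, x3, x7, x11, x13} ∩ {x1, x4, x5, x7, x8, x9, x11, x12, x13, x14} = {x7, x11, x13}
So ⟦blue child x3 saw below x13⟧ = {x7, x11, x13}.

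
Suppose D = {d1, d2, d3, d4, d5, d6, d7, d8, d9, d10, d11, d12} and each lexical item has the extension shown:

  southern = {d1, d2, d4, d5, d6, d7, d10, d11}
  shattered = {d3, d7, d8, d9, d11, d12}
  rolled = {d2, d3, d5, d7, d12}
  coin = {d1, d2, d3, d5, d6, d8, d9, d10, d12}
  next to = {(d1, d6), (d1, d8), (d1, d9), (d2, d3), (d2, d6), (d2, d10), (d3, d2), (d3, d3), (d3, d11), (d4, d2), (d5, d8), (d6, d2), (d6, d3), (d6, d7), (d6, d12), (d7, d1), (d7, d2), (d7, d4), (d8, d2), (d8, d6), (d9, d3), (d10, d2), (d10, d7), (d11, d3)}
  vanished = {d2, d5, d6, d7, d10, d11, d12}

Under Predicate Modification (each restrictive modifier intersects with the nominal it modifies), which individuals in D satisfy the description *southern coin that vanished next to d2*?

{d6, d10}

⟦that vanished⟧ = ⟦vanished⟧ = {d2, d5, d6, d7, d10, d11, d12}
⟦next to d2⟧ = {x : ⟨x, d2⟩ ∈ ⟦next to⟧} = {d3, d4, d6, d7, d8, d10}
⟦coin⟧ = {d1, d2, d3, d5, d6, d8, d9, d10, d12}
… ∩ ⟦that vanished⟧ = {d1, d2, d3, d5, d6, d8, d9, d10, d12} ∩ {d2, d5, d6, d7, d10, d11, d12} = {d2, d5, d6, d10, d12}
… ∩ ⟦next to d2⟧ = {d2, d5, d6, d10, d12} ∩ {d3, d4, d6, d7, d8, d10} = {d6, d10}
… ∩ ⟦southern⟧ = {d6, d10} ∩ {d1, d2, d4, d5, d6, d7, d10, d11} = {d6, d10}
So ⟦southern coin that vanished next to d2⟧ = {d6, d10}.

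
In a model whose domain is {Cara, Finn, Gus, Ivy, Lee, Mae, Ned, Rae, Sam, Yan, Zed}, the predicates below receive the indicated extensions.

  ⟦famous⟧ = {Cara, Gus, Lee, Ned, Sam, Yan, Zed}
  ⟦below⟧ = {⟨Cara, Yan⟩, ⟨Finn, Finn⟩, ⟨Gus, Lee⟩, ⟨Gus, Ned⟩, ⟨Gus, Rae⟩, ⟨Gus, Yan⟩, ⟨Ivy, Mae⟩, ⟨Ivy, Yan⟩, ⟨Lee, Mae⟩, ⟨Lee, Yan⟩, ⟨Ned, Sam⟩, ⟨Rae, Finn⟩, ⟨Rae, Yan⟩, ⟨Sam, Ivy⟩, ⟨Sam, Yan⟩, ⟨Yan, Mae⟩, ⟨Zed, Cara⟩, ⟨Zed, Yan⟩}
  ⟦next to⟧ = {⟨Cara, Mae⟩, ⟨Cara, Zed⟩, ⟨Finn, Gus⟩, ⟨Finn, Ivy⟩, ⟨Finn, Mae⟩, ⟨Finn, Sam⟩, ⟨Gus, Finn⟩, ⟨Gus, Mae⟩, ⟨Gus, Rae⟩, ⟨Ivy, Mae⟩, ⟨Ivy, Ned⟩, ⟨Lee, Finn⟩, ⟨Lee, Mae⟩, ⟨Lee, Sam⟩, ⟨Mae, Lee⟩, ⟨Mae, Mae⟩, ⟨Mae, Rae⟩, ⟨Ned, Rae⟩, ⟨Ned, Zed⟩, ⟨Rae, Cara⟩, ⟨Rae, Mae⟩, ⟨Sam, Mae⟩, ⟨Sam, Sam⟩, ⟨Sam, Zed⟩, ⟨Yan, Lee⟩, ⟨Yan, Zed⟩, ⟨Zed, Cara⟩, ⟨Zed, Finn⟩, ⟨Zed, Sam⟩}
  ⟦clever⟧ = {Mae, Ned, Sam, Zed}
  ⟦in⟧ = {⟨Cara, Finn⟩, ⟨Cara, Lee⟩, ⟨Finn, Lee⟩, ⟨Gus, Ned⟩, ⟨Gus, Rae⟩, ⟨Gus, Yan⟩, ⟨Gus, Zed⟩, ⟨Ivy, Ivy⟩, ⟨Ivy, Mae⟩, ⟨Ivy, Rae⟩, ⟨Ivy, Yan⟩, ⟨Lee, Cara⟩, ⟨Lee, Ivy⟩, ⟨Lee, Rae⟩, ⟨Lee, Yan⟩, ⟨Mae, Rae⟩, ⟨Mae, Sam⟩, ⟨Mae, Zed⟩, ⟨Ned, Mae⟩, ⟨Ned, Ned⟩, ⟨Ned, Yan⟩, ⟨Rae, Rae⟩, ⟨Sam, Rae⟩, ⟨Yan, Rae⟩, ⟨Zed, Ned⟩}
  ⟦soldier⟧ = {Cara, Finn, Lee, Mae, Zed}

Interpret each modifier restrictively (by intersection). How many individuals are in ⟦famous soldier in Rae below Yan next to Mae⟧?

1

⟦in Rae⟧ = {x : ⟨x, Rae⟩ ∈ ⟦in⟧} = {Gus, Ivy, Lee, Mae, Rae, Sam, Yan}
⟦below Yan⟧ = {x : ⟨x, Yan⟩ ∈ ⟦below⟧} = {Cara, Gus, Ivy, Lee, Rae, Sam, Zed}
⟦next to Mae⟧ = {x : ⟨x, Mae⟩ ∈ ⟦next to⟧} = {Cara, Finn, Gus, Ivy, Lee, Mae, Rae, Sam}
⟦soldier⟧ = {Cara, Finn, Lee, Mae, Zed}
… ∩ ⟦in Rae⟧ = {Cara, Finn, Lee, Mae, Zed} ∩ {Gus, Ivy, Lee, Mae, Rae, Sam, Yan} = {Lee, Mae}
… ∩ ⟦below Yan⟧ = {Lee, Mae} ∩ {Cara, Gus, Ivy, Lee, Rae, Sam, Zed} = {Lee}
… ∩ ⟦next to Mae⟧ = {Lee} ∩ {Cara, Finn, Gus, Ivy, Lee, Mae, Rae, Sam} = {Lee}
… ∩ ⟦famous⟧ = {Lee} ∩ {Cara, Gus, Lee, Ned, Sam, Yan, Zed} = {Lee}
⟦famous soldier in Rae below Yan next to Mae⟧ = {Lee}, so the cardinality is 1.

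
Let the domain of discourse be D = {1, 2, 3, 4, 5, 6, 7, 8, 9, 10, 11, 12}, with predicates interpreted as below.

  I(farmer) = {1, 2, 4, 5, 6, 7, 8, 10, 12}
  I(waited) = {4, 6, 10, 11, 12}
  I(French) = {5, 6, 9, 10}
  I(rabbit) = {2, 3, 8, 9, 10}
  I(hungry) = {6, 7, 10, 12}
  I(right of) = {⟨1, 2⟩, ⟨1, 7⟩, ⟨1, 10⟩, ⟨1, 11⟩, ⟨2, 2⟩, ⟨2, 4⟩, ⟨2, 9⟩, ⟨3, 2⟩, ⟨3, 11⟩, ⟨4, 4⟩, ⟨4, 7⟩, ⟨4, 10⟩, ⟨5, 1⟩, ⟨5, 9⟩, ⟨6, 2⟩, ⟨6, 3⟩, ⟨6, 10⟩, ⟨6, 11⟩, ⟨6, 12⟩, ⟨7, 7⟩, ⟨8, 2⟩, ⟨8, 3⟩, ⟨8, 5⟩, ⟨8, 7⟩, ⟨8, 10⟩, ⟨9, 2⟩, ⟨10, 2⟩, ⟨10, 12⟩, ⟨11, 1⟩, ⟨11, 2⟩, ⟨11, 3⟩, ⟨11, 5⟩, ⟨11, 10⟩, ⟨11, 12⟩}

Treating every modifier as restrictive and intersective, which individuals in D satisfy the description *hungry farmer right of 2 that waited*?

{6, 10}

⟦right of 2⟧ = {x : ⟨x, 2⟩ ∈ ⟦right of⟧} = {1, 2, 3, 6, 8, 9, 10, 11}
⟦that waited⟧ = ⟦waited⟧ = {4, 6, 10, 11, 12}
⟦farmer⟧ = {1, 2, 4, 5, 6, 7, 8, 10, 12}
… ∩ ⟦right of 2⟧ = {1, 2, 4, 5, 6, 7, 8, 10, 12} ∩ {1, 2, 3, 6, 8, 9, 10, 11} = {1, 2, 6, 8, 10}
… ∩ ⟦that waited⟧ = {1, 2, 6, 8, 10} ∩ {4, 6, 10, 11, 12} = {6, 10}
… ∩ ⟦hungry⟧ = {6, 10} ∩ {6, 7, 10, 12} = {6, 10}
So ⟦hungry farmer right of 2 that waited⟧ = {6, 10}.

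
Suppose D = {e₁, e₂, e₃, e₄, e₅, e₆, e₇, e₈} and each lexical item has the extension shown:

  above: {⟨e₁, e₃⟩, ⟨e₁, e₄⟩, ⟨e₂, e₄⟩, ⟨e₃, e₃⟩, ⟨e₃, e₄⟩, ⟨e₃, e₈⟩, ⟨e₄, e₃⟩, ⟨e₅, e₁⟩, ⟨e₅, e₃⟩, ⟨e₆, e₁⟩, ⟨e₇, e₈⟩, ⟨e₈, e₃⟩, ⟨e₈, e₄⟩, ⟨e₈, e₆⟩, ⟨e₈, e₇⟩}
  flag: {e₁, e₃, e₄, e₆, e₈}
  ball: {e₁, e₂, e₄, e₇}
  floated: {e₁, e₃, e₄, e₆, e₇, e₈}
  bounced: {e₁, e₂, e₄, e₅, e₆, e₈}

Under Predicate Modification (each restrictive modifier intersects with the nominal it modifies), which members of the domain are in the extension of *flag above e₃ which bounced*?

{e₁, e₄, e₈}

⟦above e₃⟧ = {x : ⟨x, e₃⟩ ∈ ⟦above⟧} = {e₁, e₃, e₄, e₅, e₈}
⟦which bounced⟧ = ⟦bounced⟧ = {e₁, e₂, e₄, e₅, e₆, e₈}
⟦flag⟧ = {e₁, e₃, e₄, e₆, e₈}
… ∩ ⟦above e₃⟧ = {e₁, e₃, e₄, e₆, e₈} ∩ {e₁, e₃, e₄, e₅, e₈} = {e₁, e₃, e₄, e₈}
… ∩ ⟦which bounced⟧ = {e₁, e₃, e₄, e₈} ∩ {e₁, e₂, e₄, e₅, e₆, e₈} = {e₁, e₄, e₈}
So ⟦flag above e₃ which bounced⟧ = {e₁, e₄, e₈}.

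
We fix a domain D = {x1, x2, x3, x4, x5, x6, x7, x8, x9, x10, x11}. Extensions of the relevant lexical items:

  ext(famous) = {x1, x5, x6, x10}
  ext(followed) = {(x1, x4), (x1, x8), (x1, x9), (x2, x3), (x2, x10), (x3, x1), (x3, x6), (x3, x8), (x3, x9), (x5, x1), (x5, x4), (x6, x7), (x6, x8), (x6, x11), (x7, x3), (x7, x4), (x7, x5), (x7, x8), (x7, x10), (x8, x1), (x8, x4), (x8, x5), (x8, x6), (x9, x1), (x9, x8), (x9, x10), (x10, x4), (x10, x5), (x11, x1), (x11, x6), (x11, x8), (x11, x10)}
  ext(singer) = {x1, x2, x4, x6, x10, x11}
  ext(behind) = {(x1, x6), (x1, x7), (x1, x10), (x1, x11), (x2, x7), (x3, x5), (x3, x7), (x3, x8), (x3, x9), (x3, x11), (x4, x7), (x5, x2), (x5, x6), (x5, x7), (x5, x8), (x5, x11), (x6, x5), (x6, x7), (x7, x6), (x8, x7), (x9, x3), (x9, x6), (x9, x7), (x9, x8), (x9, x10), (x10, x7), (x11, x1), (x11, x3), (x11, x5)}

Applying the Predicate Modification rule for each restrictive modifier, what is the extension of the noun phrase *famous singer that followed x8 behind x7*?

⟦that followed x8⟧ = {x : ⟨x, x8⟩ ∈ ⟦followed⟧} = {x1, x3, x6, x7, x9, x11}
⟦behind x7⟧ = {x : ⟨x, x7⟩ ∈ ⟦behind⟧} = {x1, x2, x3, x4, x5, x6, x8, x9, x10}
⟦singer⟧ = {x1, x2, x4, x6, x10, x11}
… ∩ ⟦that followed x8⟧ = {x1, x2, x4, x6, x10, x11} ∩ {x1, x3, x6, x7, x9, x11} = {x1, x6, x11}
… ∩ ⟦behind x7⟧ = {x1, x6, x11} ∩ {x1, x2, x3, x4, x5, x6, x8, x9, x10} = {x1, x6}
… ∩ ⟦famous⟧ = {x1, x6} ∩ {x1, x5, x6, x10} = {x1, x6}
So ⟦famous singer that followed x8 behind x7⟧ = {x1, x6}.

{x1, x6}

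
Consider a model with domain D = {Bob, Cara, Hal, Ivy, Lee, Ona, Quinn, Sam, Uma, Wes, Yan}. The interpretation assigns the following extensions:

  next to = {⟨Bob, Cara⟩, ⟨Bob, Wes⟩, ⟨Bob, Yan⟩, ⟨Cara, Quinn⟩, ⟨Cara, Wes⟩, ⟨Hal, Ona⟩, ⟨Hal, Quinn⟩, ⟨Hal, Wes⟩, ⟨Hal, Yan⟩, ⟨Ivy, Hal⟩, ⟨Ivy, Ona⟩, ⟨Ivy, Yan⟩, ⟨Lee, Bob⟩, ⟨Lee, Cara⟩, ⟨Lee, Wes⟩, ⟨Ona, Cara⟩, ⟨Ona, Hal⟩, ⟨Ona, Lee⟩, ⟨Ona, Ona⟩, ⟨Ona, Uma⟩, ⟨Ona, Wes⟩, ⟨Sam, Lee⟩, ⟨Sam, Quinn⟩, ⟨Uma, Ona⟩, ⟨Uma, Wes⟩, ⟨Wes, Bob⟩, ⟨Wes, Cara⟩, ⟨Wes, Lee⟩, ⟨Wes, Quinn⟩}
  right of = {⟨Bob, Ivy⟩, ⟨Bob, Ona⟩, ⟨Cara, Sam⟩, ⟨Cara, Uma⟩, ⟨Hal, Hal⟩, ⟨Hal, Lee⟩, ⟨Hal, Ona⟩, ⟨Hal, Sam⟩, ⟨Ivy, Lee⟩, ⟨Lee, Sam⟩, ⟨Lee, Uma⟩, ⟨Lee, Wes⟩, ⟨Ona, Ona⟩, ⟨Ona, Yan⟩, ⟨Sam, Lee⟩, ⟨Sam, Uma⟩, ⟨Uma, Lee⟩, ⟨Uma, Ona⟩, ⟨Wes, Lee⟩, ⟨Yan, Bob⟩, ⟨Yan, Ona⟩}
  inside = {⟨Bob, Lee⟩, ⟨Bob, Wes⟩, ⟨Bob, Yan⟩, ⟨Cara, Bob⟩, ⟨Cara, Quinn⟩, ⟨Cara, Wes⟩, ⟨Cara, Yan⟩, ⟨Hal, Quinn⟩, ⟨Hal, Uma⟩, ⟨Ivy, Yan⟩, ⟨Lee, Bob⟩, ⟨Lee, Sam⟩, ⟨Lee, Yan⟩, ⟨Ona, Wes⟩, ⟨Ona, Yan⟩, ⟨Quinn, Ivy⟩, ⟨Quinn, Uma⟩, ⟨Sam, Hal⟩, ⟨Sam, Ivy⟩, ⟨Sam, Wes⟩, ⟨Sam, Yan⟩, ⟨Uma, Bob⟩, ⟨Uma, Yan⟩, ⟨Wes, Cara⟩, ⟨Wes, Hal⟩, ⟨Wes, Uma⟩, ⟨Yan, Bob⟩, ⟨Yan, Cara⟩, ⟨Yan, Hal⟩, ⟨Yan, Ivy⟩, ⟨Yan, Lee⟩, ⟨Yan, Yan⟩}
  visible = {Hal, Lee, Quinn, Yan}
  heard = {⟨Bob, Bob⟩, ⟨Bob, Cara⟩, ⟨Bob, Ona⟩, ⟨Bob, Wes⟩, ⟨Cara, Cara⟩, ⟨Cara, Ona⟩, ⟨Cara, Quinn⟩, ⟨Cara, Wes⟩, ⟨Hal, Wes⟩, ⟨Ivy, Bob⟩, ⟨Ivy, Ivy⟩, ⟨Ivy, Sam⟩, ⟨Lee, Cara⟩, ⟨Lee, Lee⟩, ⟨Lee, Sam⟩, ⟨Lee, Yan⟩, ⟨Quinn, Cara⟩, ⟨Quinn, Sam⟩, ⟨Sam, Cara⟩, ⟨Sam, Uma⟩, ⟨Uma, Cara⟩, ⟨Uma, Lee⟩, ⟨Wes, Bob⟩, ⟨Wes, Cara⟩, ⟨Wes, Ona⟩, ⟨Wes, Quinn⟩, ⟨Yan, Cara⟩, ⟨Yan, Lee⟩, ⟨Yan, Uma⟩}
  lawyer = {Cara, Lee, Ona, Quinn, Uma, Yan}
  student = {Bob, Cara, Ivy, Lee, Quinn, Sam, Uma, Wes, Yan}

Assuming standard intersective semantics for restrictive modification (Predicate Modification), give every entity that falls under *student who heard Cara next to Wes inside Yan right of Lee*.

{Uma}

⟦who heard Cara⟧ = {x : ⟨x, Cara⟩ ∈ ⟦heard⟧} = {Bob, Cara, Lee, Quinn, Sam, Uma, Wes, Yan}
⟦next to Wes⟧ = {x : ⟨x, Wes⟩ ∈ ⟦next to⟧} = {Bob, Cara, Hal, Lee, Ona, Uma}
⟦inside Yan⟧ = {x : ⟨x, Yan⟩ ∈ ⟦inside⟧} = {Bob, Cara, Ivy, Lee, Ona, Sam, Uma, Yan}
⟦right of Lee⟧ = {x : ⟨x, Lee⟩ ∈ ⟦right of⟧} = {Hal, Ivy, Sam, Uma, Wes}
⟦student⟧ = {Bob, Cara, Ivy, Lee, Quinn, Sam, Uma, Wes, Yan}
… ∩ ⟦who heard Cara⟧ = {Bob, Cara, Ivy, Lee, Quinn, Sam, Uma, Wes, Yan} ∩ {Bob, Cara, Lee, Quinn, Sam, Uma, Wes, Yan} = {Bob, Cara, Lee, Quinn, Sam, Uma, Wes, Yan}
… ∩ ⟦next to Wes⟧ = {Bob, Cara, Lee, Quinn, Sam, Uma, Wes, Yan} ∩ {Bob, Cara, Hal, Lee, Ona, Uma} = {Bob, Cara, Lee, Uma}
… ∩ ⟦inside Yan⟧ = {Bob, Cara, Lee, Uma} ∩ {Bob, Cara, Ivy, Lee, Ona, Sam, Uma, Yan} = {Bob, Cara, Lee, Uma}
… ∩ ⟦right of Lee⟧ = {Bob, Cara, Lee, Uma} ∩ {Hal, Ivy, Sam, Uma, Wes} = {Uma}
So ⟦student who heard Cara next to Wes inside Yan right of Lee⟧ = {Uma}.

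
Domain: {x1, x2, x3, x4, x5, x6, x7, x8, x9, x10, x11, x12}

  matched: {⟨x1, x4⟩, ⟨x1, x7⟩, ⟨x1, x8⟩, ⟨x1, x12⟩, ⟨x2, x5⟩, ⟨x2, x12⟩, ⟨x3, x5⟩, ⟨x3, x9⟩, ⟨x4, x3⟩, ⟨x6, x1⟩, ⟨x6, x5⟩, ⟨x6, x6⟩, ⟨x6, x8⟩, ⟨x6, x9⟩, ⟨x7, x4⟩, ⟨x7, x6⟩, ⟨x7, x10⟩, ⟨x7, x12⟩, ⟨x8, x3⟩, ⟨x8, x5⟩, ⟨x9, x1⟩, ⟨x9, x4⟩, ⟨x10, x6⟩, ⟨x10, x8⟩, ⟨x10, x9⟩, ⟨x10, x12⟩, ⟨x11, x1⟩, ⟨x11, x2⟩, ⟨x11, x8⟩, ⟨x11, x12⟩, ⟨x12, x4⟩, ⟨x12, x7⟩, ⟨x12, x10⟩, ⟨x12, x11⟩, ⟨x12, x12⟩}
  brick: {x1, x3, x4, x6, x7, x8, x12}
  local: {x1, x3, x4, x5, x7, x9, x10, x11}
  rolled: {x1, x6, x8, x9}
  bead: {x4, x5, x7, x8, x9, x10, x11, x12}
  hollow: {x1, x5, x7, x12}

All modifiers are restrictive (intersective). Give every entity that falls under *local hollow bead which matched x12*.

⟦which matched x12⟧ = {x : ⟨x, x12⟩ ∈ ⟦matched⟧} = {x1, x2, x7, x10, x11, x12}
⟦bead⟧ = {x4, x5, x7, x8, x9, x10, x11, x12}
… ∩ ⟦which matched x12⟧ = {x4, x5, x7, x8, x9, x10, x11, x12} ∩ {x1, x2, x7, x10, x11, x12} = {x7, x10, x11, x12}
… ∩ ⟦local⟧ = {x7, x10, x11, x12} ∩ {x1, x3, x4, x5, x7, x9, x10, x11} = {x7, x10, x11}
… ∩ ⟦hollow⟧ = {x7, x10, x11} ∩ {x1, x5, x7, x12} = {x7}
So ⟦local hollow bead which matched x12⟧ = {x7}.

{x7}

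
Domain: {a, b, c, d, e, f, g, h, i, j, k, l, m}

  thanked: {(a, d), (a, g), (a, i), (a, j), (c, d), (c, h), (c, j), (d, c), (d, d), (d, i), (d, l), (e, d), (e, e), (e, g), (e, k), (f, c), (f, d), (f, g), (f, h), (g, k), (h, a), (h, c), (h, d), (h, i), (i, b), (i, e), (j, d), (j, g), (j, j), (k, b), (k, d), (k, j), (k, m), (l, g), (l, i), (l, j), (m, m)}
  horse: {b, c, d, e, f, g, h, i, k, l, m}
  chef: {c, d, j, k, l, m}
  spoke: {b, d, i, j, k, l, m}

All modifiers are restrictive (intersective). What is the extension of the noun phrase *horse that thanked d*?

{c, d, e, f, h, k}

⟦that thanked d⟧ = {x : ⟨x, d⟩ ∈ ⟦thanked⟧} = {a, c, d, e, f, h, j, k}
⟦horse⟧ = {b, c, d, e, f, g, h, i, k, l, m}
… ∩ ⟦that thanked d⟧ = {b, c, d, e, f, g, h, i, k, l, m} ∩ {a, c, d, e, f, h, j, k} = {c, d, e, f, h, k}
So ⟦horse that thanked d⟧ = {c, d, e, f, h, k}.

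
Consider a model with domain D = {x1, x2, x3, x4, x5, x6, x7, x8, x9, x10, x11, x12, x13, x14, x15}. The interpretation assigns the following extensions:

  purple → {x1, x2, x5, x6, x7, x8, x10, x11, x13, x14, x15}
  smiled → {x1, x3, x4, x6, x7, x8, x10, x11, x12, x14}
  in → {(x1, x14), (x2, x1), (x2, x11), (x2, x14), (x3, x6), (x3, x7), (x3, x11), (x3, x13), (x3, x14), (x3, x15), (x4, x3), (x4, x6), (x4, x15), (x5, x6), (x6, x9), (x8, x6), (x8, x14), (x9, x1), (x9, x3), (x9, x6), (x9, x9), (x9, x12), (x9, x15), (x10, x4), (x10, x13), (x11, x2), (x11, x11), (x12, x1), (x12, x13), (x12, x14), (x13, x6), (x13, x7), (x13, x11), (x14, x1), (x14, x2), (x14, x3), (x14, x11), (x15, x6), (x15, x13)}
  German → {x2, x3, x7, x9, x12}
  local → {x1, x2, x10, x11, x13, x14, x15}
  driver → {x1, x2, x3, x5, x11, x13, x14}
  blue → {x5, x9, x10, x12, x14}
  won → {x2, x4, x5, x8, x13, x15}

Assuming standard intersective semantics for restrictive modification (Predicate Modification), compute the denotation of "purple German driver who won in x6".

⟦who won⟧ = ⟦won⟧ = {x2, x4, x5, x8, x13, x15}
⟦in x6⟧ = {x : ⟨x, x6⟩ ∈ ⟦in⟧} = {x3, x4, x5, x8, x9, x13, x15}
⟦driver⟧ = {x1, x2, x3, x5, x11, x13, x14}
… ∩ ⟦who won⟧ = {x1, x2, x3, x5, x11, x13, x14} ∩ {x2, x4, x5, x8, x13, x15} = {x2, x5, x13}
… ∩ ⟦in x6⟧ = {x2, x5, x13} ∩ {x3, x4, x5, x8, x9, x13, x15} = {x5, x13}
… ∩ ⟦purple⟧ = {x5, x13} ∩ {x1, x2, x5, x6, x7, x8, x10, x11, x13, x14, x15} = {x5, x13}
… ∩ ⟦German⟧ = {x5, x13} ∩ {x2, x3, x7, x9, x12} = ∅
So ⟦purple German driver who won in x6⟧ = {}.

{}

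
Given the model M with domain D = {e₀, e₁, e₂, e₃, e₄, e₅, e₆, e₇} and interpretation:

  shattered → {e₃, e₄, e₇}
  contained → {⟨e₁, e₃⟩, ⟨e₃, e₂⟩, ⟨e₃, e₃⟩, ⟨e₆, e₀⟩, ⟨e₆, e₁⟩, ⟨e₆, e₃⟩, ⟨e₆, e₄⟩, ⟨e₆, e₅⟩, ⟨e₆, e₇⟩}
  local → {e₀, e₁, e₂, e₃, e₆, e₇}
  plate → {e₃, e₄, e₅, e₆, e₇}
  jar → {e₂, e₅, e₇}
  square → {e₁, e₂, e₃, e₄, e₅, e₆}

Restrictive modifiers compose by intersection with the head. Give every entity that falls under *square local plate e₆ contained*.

⟦e₆ contained⟧ = {x : ⟨e₆, x⟩ ∈ ⟦contained⟧} = {e₀, e₁, e₃, e₄, e₅, e₇}
⟦plate⟧ = {e₃, e₄, e₅, e₆, e₇}
… ∩ ⟦e₆ contained⟧ = {e₃, e₄, e₅, e₆, e₇} ∩ {e₀, e₁, e₃, e₄, e₅, e₇} = {e₃, e₄, e₅, e₇}
… ∩ ⟦square⟧ = {e₃, e₄, e₅, e₇} ∩ {e₁, e₂, e₃, e₄, e₅, e₆} = {e₃, e₄, e₅}
… ∩ ⟦local⟧ = {e₃, e₄, e₅} ∩ {e₀, e₁, e₂, e₃, e₆, e₇} = {e₃}
So ⟦square local plate e₆ contained⟧ = {e₃}.

{e₃}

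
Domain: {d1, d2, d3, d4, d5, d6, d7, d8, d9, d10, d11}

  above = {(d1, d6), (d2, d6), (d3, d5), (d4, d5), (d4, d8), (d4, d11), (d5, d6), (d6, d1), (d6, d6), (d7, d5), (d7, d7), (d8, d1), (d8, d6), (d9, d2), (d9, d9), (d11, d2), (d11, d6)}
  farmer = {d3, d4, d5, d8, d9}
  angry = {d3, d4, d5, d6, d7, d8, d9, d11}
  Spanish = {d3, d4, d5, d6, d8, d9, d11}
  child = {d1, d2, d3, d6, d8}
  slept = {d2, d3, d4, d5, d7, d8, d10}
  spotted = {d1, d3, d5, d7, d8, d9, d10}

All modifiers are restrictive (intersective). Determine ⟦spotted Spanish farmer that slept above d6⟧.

⟦that slept⟧ = ⟦slept⟧ = {d2, d3, d4, d5, d7, d8, d10}
⟦above d6⟧ = {x : ⟨x, d6⟩ ∈ ⟦above⟧} = {d1, d2, d5, d6, d8, d11}
⟦farmer⟧ = {d3, d4, d5, d8, d9}
… ∩ ⟦that slept⟧ = {d3, d4, d5, d8, d9} ∩ {d2, d3, d4, d5, d7, d8, d10} = {d3, d4, d5, d8}
… ∩ ⟦above d6⟧ = {d3, d4, d5, d8} ∩ {d1, d2, d5, d6, d8, d11} = {d5, d8}
… ∩ ⟦spotted⟧ = {d5, d8} ∩ {d1, d3, d5, d7, d8, d9, d10} = {d5, d8}
… ∩ ⟦Spanish⟧ = {d5, d8} ∩ {d3, d4, d5, d6, d8, d9, d11} = {d5, d8}
So ⟦spotted Spanish farmer that slept above d6⟧ = {d5, d8}.

{d5, d8}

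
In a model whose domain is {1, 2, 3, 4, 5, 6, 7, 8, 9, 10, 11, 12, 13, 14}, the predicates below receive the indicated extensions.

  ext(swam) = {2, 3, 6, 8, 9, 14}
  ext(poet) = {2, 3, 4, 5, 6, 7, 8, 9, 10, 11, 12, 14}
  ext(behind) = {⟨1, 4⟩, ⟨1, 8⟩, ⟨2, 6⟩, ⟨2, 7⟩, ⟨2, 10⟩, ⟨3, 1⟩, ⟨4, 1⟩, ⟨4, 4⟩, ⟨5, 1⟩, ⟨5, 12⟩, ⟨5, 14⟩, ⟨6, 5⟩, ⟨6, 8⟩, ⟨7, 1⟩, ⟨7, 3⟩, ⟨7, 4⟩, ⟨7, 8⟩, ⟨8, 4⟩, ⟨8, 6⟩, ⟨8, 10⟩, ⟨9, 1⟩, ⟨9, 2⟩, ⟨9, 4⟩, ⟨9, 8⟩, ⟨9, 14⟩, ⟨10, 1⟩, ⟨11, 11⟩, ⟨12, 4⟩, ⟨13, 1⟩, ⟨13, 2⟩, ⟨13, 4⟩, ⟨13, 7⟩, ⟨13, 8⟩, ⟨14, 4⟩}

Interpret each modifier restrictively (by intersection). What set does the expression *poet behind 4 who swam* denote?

⟦behind 4⟧ = {x : ⟨x, 4⟩ ∈ ⟦behind⟧} = {1, 4, 7, 8, 9, 12, 13, 14}
⟦who swam⟧ = ⟦swam⟧ = {2, 3, 6, 8, 9, 14}
⟦poet⟧ = {2, 3, 4, 5, 6, 7, 8, 9, 10, 11, 12, 14}
… ∩ ⟦behind 4⟧ = {2, 3, 4, 5, 6, 7, 8, 9, 10, 11, 12, 14} ∩ {1, 4, 7, 8, 9, 12, 13, 14} = {4, 7, 8, 9, 12, 14}
… ∩ ⟦who swam⟧ = {4, 7, 8, 9, 12, 14} ∩ {2, 3, 6, 8, 9, 14} = {8, 9, 14}
So ⟦poet behind 4 who swam⟧ = {8, 9, 14}.

{8, 9, 14}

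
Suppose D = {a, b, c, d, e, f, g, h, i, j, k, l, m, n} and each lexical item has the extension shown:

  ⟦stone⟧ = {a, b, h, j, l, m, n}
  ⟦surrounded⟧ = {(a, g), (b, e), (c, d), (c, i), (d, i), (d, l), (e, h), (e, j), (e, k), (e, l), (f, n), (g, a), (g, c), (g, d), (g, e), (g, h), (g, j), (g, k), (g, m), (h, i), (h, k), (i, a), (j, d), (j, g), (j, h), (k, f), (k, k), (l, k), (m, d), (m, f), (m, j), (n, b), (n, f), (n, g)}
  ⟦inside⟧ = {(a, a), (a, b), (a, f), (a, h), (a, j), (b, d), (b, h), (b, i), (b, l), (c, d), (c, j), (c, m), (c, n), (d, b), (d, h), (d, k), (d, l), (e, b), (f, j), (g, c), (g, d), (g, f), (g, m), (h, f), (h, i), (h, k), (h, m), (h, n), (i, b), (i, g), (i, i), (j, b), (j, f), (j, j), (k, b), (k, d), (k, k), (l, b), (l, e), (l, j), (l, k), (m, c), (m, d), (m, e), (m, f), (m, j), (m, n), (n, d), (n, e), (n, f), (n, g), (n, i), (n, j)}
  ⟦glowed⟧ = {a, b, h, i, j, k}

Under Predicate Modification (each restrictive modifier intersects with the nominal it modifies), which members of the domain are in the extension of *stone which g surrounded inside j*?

⟦which g surrounded⟧ = {x : ⟨g, x⟩ ∈ ⟦surrounded⟧} = {a, c, d, e, h, j, k, m}
⟦inside j⟧ = {x : ⟨x, j⟩ ∈ ⟦inside⟧} = {a, c, f, j, l, m, n}
⟦stone⟧ = {a, b, h, j, l, m, n}
… ∩ ⟦which g surrounded⟧ = {a, b, h, j, l, m, n} ∩ {a, c, d, e, h, j, k, m} = {a, h, j, m}
… ∩ ⟦inside j⟧ = {a, h, j, m} ∩ {a, c, f, j, l, m, n} = {a, j, m}
So ⟦stone which g surrounded inside j⟧ = {a, j, m}.

{a, j, m}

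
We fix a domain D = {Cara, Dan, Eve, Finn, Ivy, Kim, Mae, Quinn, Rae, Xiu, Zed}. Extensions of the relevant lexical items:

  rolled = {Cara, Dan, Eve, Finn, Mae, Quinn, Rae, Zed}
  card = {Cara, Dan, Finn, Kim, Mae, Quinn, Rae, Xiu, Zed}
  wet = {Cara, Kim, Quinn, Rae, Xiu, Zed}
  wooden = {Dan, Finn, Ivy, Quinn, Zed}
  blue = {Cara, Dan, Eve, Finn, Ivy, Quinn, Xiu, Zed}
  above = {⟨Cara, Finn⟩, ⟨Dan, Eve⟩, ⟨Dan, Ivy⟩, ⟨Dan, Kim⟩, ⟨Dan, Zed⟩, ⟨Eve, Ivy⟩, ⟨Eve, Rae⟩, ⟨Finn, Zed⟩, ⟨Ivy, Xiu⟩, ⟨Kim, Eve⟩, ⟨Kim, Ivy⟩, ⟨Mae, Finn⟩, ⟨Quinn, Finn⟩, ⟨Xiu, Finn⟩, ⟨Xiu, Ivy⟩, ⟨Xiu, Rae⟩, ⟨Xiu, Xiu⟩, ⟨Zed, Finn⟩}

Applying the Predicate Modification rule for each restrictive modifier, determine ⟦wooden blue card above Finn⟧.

{Quinn, Zed}

⟦above Finn⟧ = {x : ⟨x, Finn⟩ ∈ ⟦above⟧} = {Cara, Mae, Quinn, Xiu, Zed}
⟦card⟧ = {Cara, Dan, Finn, Kim, Mae, Quinn, Rae, Xiu, Zed}
… ∩ ⟦above Finn⟧ = {Cara, Dan, Finn, Kim, Mae, Quinn, Rae, Xiu, Zed} ∩ {Cara, Mae, Quinn, Xiu, Zed} = {Cara, Mae, Quinn, Xiu, Zed}
… ∩ ⟦wooden⟧ = {Cara, Mae, Quinn, Xiu, Zed} ∩ {Dan, Finn, Ivy, Quinn, Zed} = {Quinn, Zed}
… ∩ ⟦blue⟧ = {Quinn, Zed} ∩ {Cara, Dan, Eve, Finn, Ivy, Quinn, Xiu, Zed} = {Quinn, Zed}
So ⟦wooden blue card above Finn⟧ = {Quinn, Zed}.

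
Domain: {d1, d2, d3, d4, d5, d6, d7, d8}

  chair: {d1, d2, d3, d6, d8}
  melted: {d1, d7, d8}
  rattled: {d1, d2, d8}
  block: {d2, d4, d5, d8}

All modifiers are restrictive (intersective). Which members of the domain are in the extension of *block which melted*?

⟦which melted⟧ = ⟦melted⟧ = {d1, d7, d8}
⟦block⟧ = {d2, d4, d5, d8}
… ∩ ⟦which melted⟧ = {d2, d4, d5, d8} ∩ {d1, d7, d8} = {d8}
So ⟦block which melted⟧ = {d8}.

{d8}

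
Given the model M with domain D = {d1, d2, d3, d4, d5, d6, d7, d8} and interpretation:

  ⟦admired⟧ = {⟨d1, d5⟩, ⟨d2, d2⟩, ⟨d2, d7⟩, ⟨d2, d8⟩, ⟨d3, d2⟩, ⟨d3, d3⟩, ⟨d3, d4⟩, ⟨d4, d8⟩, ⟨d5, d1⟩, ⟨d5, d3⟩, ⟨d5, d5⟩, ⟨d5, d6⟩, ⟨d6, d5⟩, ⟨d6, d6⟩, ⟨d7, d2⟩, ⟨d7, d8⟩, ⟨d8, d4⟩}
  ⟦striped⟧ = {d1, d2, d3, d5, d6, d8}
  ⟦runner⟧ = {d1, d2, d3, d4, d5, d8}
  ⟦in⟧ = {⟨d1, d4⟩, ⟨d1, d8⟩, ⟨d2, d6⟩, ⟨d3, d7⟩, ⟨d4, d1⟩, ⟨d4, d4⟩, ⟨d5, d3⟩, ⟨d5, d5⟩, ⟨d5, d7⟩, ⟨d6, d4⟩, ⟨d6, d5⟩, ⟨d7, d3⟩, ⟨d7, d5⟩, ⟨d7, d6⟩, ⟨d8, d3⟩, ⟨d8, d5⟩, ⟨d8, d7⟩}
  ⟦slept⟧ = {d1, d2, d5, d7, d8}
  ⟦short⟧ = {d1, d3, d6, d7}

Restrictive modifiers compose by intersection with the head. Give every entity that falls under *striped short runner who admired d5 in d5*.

{ }

⟦who admired d5⟧ = {x : ⟨x, d5⟩ ∈ ⟦admired⟧} = {d1, d5, d6}
⟦in d5⟧ = {x : ⟨x, d5⟩ ∈ ⟦in⟧} = {d5, d6, d7, d8}
⟦runner⟧ = {d1, d2, d3, d4, d5, d8}
… ∩ ⟦who admired d5⟧ = {d1, d2, d3, d4, d5, d8} ∩ {d1, d5, d6} = {d1, d5}
… ∩ ⟦in d5⟧ = {d1, d5} ∩ {d5, d6, d7, d8} = {d5}
… ∩ ⟦striped⟧ = {d5} ∩ {d1, d2, d3, d5, d6, d8} = {d5}
… ∩ ⟦short⟧ = {d5} ∩ {d1, d3, d6, d7} = ∅
So ⟦striped short runner who admired d5 in d5⟧ = { }.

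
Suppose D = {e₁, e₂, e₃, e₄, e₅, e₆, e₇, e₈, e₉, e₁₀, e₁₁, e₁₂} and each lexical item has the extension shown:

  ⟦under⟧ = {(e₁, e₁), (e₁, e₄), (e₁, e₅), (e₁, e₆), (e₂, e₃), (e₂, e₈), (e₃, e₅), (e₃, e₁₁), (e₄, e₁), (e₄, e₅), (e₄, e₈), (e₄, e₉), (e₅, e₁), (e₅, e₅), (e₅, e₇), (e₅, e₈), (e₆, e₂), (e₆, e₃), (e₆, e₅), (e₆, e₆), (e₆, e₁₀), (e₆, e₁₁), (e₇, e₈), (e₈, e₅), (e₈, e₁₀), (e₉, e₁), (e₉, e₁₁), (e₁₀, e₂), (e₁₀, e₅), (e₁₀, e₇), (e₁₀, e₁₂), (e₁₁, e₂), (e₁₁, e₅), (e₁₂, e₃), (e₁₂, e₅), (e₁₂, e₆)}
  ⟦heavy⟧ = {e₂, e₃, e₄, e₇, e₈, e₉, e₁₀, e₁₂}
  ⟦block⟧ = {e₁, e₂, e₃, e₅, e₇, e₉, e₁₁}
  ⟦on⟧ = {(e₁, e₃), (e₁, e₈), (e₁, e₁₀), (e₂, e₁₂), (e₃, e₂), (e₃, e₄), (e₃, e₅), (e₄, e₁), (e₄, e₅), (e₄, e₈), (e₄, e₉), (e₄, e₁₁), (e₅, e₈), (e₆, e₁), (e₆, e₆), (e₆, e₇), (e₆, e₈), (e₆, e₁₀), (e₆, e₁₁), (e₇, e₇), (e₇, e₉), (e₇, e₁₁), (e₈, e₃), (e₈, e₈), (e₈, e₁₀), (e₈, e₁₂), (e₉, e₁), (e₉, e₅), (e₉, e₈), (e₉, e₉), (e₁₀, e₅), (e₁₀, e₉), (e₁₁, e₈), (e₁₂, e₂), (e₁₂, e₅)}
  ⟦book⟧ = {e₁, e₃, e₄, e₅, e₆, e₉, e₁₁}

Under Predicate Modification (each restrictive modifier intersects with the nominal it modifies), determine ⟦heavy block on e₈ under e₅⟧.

⟦on e₈⟧ = {x : ⟨x, e₈⟩ ∈ ⟦on⟧} = {e₁, e₄, e₅, e₆, e₈, e₉, e₁₁}
⟦under e₅⟧ = {x : ⟨x, e₅⟩ ∈ ⟦under⟧} = {e₁, e₃, e₄, e₅, e₆, e₈, e₁₀, e₁₁, e₁₂}
⟦block⟧ = {e₁, e₂, e₃, e₅, e₇, e₉, e₁₁}
… ∩ ⟦on e₈⟧ = {e₁, e₂, e₃, e₅, e₇, e₉, e₁₁} ∩ {e₁, e₄, e₅, e₆, e₈, e₉, e₁₁} = {e₁, e₅, e₉, e₁₁}
… ∩ ⟦under e₅⟧ = {e₁, e₅, e₉, e₁₁} ∩ {e₁, e₃, e₄, e₅, e₆, e₈, e₁₀, e₁₁, e₁₂} = {e₁, e₅, e₁₁}
… ∩ ⟦heavy⟧ = {e₁, e₅, e₁₁} ∩ {e₂, e₃, e₄, e₇, e₈, e₉, e₁₀, e₁₂} = ∅
So ⟦heavy block on e₈ under e₅⟧ = ∅.

∅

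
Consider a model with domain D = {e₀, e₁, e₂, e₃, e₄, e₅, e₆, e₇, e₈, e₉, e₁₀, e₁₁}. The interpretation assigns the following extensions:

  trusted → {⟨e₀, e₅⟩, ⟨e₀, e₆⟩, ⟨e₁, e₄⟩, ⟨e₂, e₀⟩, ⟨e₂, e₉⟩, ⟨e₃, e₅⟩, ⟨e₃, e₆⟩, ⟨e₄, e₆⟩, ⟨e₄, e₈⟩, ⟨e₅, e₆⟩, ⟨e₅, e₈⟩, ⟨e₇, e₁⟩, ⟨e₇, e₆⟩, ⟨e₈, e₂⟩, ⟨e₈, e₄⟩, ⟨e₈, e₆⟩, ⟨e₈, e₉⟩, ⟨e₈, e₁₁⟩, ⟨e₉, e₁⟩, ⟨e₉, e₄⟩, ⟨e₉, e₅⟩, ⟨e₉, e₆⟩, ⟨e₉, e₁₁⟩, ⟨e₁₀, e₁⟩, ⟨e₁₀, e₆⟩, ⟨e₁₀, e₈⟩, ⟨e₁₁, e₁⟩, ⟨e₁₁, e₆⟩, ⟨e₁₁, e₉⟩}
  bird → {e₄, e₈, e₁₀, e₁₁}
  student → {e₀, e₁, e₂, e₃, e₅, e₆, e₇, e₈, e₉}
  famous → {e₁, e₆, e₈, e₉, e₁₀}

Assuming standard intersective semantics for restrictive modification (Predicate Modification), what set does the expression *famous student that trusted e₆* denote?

{e₈, e₉}

⟦that trusted e₆⟧ = {x : ⟨x, e₆⟩ ∈ ⟦trusted⟧} = {e₀, e₃, e₄, e₅, e₇, e₈, e₉, e₁₀, e₁₁}
⟦student⟧ = {e₀, e₁, e₂, e₃, e₅, e₆, e₇, e₈, e₉}
… ∩ ⟦that trusted e₆⟧ = {e₀, e₁, e₂, e₃, e₅, e₆, e₇, e₈, e₉} ∩ {e₀, e₃, e₄, e₅, e₇, e₈, e₉, e₁₀, e₁₁} = {e₀, e₃, e₅, e₇, e₈, e₉}
… ∩ ⟦famous⟧ = {e₀, e₃, e₅, e₇, e₈, e₉} ∩ {e₁, e₆, e₈, e₉, e₁₀} = {e₈, e₉}
So ⟦famous student that trusted e₆⟧ = {e₈, e₉}.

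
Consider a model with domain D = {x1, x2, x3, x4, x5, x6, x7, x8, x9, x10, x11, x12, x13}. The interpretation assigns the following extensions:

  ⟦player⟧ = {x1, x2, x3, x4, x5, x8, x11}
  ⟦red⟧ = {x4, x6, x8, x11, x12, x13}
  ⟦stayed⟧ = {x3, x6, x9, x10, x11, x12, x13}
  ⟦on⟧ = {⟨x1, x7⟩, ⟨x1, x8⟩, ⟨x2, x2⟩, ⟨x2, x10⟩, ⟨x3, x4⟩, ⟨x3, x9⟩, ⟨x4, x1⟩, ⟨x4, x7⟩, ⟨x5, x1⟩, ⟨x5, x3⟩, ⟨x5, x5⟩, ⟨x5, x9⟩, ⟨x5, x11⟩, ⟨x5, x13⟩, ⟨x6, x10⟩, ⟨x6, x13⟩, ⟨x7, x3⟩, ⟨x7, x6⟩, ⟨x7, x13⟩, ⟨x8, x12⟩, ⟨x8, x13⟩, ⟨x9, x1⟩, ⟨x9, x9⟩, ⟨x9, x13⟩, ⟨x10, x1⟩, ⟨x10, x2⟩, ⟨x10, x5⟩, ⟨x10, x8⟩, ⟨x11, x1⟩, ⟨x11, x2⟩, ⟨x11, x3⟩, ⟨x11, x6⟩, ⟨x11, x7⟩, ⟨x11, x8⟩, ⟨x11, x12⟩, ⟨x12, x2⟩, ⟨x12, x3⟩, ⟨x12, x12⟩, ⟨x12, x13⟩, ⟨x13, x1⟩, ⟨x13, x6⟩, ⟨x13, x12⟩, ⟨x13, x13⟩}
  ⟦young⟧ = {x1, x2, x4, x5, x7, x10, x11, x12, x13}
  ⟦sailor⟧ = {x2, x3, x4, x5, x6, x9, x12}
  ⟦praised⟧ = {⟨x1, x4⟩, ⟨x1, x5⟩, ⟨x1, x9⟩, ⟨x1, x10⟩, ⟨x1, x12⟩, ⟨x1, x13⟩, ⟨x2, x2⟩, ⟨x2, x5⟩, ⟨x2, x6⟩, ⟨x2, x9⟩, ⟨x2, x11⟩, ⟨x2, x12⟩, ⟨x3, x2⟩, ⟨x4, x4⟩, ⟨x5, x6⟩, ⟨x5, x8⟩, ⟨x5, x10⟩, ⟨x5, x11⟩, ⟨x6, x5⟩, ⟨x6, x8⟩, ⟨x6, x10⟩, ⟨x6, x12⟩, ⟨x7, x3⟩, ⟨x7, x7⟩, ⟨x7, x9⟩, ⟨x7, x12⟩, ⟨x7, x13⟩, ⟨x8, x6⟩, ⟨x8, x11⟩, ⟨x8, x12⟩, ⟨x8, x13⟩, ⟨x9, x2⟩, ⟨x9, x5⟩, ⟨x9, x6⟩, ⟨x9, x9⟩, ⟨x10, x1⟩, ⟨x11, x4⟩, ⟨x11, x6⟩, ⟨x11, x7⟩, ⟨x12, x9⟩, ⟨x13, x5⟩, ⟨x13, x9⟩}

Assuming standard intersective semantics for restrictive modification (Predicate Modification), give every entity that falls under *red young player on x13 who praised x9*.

⟦on x13⟧ = {x : ⟨x, x13⟩ ∈ ⟦on⟧} = {x5, x6, x7, x8, x9, x12, x13}
⟦who praised x9⟧ = {x : ⟨x, x9⟩ ∈ ⟦praised⟧} = {x1, x2, x7, x9, x12, x13}
⟦player⟧ = {x1, x2, x3, x4, x5, x8, x11}
… ∩ ⟦on x13⟧ = {x1, x2, x3, x4, x5, x8, x11} ∩ {x5, x6, x7, x8, x9, x12, x13} = {x5, x8}
… ∩ ⟦who praised x9⟧ = {x5, x8} ∩ {x1, x2, x7, x9, x12, x13} = ∅
… ∩ ⟦red⟧ = ∅ ∩ {x4, x6, x8, x11, x12, x13} = ∅
… ∩ ⟦young⟧ = ∅ ∩ {x1, x2, x4, x5, x7, x10, x11, x12, x13} = ∅
So ⟦red young player on x13 who praised x9⟧ = ∅.

∅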